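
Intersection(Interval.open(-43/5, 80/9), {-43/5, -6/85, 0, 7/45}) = {-6/85, 0, 7/45}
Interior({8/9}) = ∅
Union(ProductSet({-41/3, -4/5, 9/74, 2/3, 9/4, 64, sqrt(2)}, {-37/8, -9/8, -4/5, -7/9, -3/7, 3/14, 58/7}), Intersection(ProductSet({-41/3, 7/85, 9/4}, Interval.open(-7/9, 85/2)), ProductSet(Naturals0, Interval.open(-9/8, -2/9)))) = ProductSet({-41/3, -4/5, 9/74, 2/3, 9/4, 64, sqrt(2)}, {-37/8, -9/8, -4/5, -7/9, -3/7, 3/14, 58/7})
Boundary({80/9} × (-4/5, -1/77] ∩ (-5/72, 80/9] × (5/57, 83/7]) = ∅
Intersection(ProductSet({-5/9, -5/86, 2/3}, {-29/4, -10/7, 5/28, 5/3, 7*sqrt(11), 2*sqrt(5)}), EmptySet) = EmptySet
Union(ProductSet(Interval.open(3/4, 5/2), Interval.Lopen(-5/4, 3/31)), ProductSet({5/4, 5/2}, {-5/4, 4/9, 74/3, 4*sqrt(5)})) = Union(ProductSet({5/4, 5/2}, {-5/4, 4/9, 74/3, 4*sqrt(5)}), ProductSet(Interval.open(3/4, 5/2), Interval.Lopen(-5/4, 3/31)))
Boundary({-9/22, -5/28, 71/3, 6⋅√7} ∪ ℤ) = ℤ ∪ {-9/22, -5/28, 71/3, 6⋅√7}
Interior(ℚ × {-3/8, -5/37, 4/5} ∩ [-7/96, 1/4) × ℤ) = ∅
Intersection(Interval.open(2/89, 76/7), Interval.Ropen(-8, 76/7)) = Interval.open(2/89, 76/7)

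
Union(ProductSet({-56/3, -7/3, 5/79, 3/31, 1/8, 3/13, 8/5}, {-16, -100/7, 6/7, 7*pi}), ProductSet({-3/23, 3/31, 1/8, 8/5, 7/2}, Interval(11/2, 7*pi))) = Union(ProductSet({-3/23, 3/31, 1/8, 8/5, 7/2}, Interval(11/2, 7*pi)), ProductSet({-56/3, -7/3, 5/79, 3/31, 1/8, 3/13, 8/5}, {-16, -100/7, 6/7, 7*pi}))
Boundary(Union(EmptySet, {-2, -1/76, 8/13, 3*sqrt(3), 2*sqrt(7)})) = {-2, -1/76, 8/13, 3*sqrt(3), 2*sqrt(7)}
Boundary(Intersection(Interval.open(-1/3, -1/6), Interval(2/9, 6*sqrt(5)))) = EmptySet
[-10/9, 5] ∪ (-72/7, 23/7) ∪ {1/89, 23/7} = (-72/7, 5]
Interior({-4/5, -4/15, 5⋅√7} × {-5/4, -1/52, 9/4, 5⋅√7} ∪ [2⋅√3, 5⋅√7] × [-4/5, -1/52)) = (2⋅√3, 5⋅√7) × (-4/5, -1/52)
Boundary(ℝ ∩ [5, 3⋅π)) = {5, 3⋅π}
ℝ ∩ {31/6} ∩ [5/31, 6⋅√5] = {31/6}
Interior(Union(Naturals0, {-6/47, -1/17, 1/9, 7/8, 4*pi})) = EmptySet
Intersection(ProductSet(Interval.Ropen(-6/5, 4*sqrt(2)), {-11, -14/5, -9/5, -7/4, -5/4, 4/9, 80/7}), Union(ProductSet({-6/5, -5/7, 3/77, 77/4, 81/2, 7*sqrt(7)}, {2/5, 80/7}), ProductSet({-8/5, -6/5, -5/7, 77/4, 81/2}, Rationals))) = Union(ProductSet({-6/5, -5/7}, {-11, -14/5, -9/5, -7/4, -5/4, 4/9, 80/7}), ProductSet({-6/5, -5/7, 3/77}, {80/7}))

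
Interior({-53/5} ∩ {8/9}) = ∅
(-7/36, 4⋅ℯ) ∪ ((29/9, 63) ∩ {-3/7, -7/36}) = (-7/36, 4⋅ℯ)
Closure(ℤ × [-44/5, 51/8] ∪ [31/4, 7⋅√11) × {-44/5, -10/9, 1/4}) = (ℤ × [-44/5, 51/8]) ∪ ([31/4, 7⋅√11] × {-44/5, -10/9, 1/4})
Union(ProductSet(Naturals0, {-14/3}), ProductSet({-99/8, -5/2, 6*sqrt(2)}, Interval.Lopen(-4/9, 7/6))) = Union(ProductSet({-99/8, -5/2, 6*sqrt(2)}, Interval.Lopen(-4/9, 7/6)), ProductSet(Naturals0, {-14/3}))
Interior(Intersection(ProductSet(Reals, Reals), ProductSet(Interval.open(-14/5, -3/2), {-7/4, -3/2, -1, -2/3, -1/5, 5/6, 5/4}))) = EmptySet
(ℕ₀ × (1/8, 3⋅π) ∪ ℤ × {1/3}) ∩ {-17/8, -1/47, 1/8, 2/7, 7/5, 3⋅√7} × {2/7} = ∅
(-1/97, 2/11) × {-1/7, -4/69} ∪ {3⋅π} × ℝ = ({3⋅π} × ℝ) ∪ ((-1/97, 2/11) × {-1/7, -4/69})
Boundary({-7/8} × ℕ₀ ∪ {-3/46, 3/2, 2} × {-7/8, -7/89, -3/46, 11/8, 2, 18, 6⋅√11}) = ({-7/8} × ℕ₀) ∪ ({-3/46, 3/2, 2} × {-7/8, -7/89, -3/46, 11/8, 2, 18, 6⋅√11})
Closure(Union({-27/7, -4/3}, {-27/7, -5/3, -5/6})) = {-27/7, -5/3, -4/3, -5/6}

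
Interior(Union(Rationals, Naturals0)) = EmptySet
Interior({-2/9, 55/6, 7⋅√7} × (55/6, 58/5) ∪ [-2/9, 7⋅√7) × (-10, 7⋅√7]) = (-2/9, 7⋅√7) × (-10, 7⋅√7)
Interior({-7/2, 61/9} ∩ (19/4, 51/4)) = ∅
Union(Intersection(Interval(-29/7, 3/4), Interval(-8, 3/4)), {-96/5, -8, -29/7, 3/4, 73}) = Union({-96/5, -8, 73}, Interval(-29/7, 3/4))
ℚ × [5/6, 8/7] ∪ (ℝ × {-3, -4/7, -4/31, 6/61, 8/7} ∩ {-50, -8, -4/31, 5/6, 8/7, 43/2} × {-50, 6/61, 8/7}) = (ℚ × [5/6, 8/7]) ∪ ({-50, -8, -4/31, 5/6, 8/7, 43/2} × {6/61, 8/7})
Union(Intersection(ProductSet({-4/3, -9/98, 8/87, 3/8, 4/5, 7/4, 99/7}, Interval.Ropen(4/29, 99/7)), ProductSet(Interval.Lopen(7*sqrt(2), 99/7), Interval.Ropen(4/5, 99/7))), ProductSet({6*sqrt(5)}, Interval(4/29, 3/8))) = Union(ProductSet({99/7}, Interval.Ropen(4/5, 99/7)), ProductSet({6*sqrt(5)}, Interval(4/29, 3/8)))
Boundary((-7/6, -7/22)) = {-7/6, -7/22}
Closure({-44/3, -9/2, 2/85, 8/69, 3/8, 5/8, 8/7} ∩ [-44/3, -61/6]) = {-44/3}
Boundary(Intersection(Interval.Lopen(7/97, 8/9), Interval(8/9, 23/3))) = {8/9}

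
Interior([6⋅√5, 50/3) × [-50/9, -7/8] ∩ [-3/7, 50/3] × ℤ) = ∅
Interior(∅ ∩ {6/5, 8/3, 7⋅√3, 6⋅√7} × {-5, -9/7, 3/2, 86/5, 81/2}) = ∅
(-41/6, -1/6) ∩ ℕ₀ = ∅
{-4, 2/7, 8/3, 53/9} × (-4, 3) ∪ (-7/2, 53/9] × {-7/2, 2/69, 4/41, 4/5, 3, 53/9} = ({-4, 2/7, 8/3, 53/9} × (-4, 3)) ∪ ((-7/2, 53/9] × {-7/2, 2/69, 4/41, 4/5, 3, 53/9})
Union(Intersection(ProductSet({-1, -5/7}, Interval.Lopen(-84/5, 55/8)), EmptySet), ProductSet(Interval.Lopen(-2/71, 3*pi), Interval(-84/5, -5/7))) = ProductSet(Interval.Lopen(-2/71, 3*pi), Interval(-84/5, -5/7))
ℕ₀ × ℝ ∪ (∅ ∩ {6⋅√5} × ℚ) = ℕ₀ × ℝ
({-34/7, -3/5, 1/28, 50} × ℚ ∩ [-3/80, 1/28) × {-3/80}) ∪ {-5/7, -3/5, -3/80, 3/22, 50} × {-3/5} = {-5/7, -3/5, -3/80, 3/22, 50} × {-3/5}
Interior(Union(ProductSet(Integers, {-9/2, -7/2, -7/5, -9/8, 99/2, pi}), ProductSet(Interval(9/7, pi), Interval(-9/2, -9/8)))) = Union(ProductSet(Complement(Interval.open(9/7, pi), Complement(Integers, Interval.open(9/7, pi))), Interval.open(-9/2, -9/8)), ProductSet(Interval.open(9/7, pi), Union(Interval.open(-9/2, -7/2), Interval.open(-7/2, -7/5), Interval.open(-7/5, -9/8))), ProductSet(Union(Complement(Integers, Union(Complement(Integers, Interval.open(9/7, pi)), {9/7, pi})), Complement(Integers, Union(Complement(Integers, Interval.open(9/7, pi)), Interval(9/7, pi))), Complement(Range(2, 4, 1), Complement(Integers, Interval.open(9/7, pi)))), {-7/2, -7/5}))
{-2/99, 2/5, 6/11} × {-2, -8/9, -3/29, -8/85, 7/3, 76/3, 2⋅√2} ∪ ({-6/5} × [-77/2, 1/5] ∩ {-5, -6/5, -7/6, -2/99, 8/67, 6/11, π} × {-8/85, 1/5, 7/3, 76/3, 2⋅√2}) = ({-6/5} × {-8/85, 1/5}) ∪ ({-2/99, 2/5, 6/11} × {-2, -8/9, -3/29, -8/85, 7/3, 76/3, 2⋅√2})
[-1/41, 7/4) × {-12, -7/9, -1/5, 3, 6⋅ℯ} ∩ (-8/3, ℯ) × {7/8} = ∅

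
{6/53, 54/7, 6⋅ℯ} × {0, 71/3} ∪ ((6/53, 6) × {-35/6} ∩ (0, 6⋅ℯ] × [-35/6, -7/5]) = ((6/53, 6) × {-35/6}) ∪ ({6/53, 54/7, 6⋅ℯ} × {0, 71/3})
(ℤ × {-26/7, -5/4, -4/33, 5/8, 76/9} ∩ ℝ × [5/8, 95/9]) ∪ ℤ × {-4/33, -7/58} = ℤ × {-4/33, -7/58, 5/8, 76/9}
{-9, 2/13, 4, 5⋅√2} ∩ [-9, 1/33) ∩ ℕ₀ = ∅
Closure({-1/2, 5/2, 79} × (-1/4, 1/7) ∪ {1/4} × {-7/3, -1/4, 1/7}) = ({1/4} × {-7/3, -1/4, 1/7}) ∪ ({-1/2, 5/2, 79} × [-1/4, 1/7])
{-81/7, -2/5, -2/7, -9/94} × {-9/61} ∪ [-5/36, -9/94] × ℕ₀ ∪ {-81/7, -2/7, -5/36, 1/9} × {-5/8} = ([-5/36, -9/94] × ℕ₀) ∪ ({-81/7, -2/5, -2/7, -9/94} × {-9/61}) ∪ ({-81/7, -2/7, -5/36, 1/9} × {-5/8})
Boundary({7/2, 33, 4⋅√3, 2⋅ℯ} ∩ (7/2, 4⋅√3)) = {2⋅ℯ}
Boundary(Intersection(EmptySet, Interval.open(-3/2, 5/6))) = EmptySet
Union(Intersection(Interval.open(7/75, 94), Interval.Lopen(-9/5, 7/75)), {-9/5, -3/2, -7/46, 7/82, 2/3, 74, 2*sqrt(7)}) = {-9/5, -3/2, -7/46, 7/82, 2/3, 74, 2*sqrt(7)}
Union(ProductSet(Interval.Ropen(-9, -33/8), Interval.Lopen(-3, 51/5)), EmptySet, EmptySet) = ProductSet(Interval.Ropen(-9, -33/8), Interval.Lopen(-3, 51/5))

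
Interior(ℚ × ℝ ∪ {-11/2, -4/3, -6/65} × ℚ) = ∅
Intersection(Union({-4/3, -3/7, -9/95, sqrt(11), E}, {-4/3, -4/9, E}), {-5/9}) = EmptySet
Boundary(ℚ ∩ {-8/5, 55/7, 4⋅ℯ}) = {-8/5, 55/7}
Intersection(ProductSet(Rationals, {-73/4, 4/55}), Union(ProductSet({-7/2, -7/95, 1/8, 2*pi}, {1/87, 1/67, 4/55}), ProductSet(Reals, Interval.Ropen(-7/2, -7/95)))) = ProductSet({-7/2, -7/95, 1/8}, {4/55})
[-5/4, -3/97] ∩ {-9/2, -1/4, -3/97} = {-1/4, -3/97}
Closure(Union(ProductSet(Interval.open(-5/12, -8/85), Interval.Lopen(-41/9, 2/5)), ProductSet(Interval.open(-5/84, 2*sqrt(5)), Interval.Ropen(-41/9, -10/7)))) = Union(ProductSet({-5/12, -8/85}, Interval(-41/9, 2/5)), ProductSet({-5/84, 2*sqrt(5)}, Interval(-41/9, -10/7)), ProductSet(Interval(-5/12, -8/85), {-41/9, 2/5}), ProductSet(Interval.open(-5/12, -8/85), Interval.Lopen(-41/9, 2/5)), ProductSet(Interval(-5/84, 2*sqrt(5)), {-41/9, -10/7}), ProductSet(Interval.open(-5/84, 2*sqrt(5)), Interval.Ropen(-41/9, -10/7)))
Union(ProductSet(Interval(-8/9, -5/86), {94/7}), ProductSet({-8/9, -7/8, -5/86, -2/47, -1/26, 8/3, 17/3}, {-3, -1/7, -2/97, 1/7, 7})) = Union(ProductSet({-8/9, -7/8, -5/86, -2/47, -1/26, 8/3, 17/3}, {-3, -1/7, -2/97, 1/7, 7}), ProductSet(Interval(-8/9, -5/86), {94/7}))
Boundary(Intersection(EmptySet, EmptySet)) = EmptySet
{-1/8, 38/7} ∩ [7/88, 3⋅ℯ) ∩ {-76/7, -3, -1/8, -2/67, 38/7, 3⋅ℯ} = {38/7}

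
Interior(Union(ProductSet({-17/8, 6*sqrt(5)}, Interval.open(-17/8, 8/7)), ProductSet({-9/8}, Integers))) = EmptySet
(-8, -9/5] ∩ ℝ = (-8, -9/5]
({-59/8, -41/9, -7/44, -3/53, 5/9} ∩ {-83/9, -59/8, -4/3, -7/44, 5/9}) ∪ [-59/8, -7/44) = [-59/8, -7/44] ∪ {5/9}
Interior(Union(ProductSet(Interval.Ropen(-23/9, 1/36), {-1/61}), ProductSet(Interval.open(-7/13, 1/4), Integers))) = EmptySet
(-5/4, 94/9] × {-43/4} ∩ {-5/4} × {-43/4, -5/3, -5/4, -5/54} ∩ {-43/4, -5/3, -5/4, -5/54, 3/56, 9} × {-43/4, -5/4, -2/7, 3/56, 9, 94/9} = ∅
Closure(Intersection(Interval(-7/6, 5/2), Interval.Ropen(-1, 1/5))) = Interval(-1, 1/5)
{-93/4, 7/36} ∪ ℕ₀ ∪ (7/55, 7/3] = {-93/4} ∪ ℕ₀ ∪ (7/55, 7/3]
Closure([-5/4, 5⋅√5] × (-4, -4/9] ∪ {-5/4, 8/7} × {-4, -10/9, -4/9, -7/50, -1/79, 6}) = ({-5/4, 8/7} × {-4, -10/9, -4/9, -7/50, -1/79, 6}) ∪ ([-5/4, 5⋅√5] × [-4, -4/9])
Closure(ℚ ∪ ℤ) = ℝ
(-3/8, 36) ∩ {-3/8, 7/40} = {7/40}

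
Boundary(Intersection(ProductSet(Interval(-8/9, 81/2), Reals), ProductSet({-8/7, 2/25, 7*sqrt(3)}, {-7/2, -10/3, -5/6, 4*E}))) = ProductSet({2/25, 7*sqrt(3)}, {-7/2, -10/3, -5/6, 4*E})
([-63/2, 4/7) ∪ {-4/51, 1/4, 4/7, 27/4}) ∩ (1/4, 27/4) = (1/4, 4/7]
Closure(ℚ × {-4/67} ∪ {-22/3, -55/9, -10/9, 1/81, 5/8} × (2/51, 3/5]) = (ℝ × {-4/67}) ∪ ({-22/3, -55/9, -10/9, 1/81, 5/8} × [2/51, 3/5])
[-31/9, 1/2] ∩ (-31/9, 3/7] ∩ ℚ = ℚ ∩ (-31/9, 3/7]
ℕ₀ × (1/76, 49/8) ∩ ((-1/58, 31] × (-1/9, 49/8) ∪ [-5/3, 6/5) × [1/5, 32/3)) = {0, 1, …, 31} × (1/76, 49/8)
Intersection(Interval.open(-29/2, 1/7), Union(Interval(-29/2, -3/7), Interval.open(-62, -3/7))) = Interval.Lopen(-29/2, -3/7)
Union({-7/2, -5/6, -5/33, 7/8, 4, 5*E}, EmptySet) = {-7/2, -5/6, -5/33, 7/8, 4, 5*E}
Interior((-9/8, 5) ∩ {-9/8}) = ∅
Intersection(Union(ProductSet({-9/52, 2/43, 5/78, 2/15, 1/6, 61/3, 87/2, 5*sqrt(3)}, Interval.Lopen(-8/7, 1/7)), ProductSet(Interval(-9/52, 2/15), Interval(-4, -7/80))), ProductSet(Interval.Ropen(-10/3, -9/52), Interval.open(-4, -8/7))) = EmptySet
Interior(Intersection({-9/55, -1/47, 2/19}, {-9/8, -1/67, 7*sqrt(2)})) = EmptySet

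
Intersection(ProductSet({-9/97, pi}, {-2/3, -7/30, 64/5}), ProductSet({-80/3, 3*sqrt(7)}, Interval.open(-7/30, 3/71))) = EmptySet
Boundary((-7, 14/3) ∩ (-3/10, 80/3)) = {-3/10, 14/3}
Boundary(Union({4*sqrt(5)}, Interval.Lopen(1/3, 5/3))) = {1/3, 5/3, 4*sqrt(5)}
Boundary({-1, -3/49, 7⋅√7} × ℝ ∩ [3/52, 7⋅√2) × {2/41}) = ∅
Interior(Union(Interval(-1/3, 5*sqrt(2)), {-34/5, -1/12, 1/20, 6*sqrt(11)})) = Interval.open(-1/3, 5*sqrt(2))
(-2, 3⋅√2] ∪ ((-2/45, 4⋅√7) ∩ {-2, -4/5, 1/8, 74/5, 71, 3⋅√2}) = (-2, 3⋅√2]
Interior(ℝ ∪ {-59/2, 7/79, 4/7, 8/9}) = ℝ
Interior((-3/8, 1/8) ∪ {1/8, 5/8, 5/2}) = (-3/8, 1/8)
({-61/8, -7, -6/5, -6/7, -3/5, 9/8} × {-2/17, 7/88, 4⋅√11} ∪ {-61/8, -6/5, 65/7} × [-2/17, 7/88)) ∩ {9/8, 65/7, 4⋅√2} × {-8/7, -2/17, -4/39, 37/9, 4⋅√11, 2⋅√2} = ({65/7} × {-2/17, -4/39}) ∪ ({9/8} × {-2/17, 4⋅√11})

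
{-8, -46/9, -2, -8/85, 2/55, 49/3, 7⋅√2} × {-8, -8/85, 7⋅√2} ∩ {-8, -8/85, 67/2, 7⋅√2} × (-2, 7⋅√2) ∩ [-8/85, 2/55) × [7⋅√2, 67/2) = ∅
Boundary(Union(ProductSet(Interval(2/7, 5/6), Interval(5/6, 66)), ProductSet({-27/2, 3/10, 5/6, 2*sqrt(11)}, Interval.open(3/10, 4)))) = Union(ProductSet({2/7, 5/6}, Interval(5/6, 66)), ProductSet({-27/2, 5/6, 2*sqrt(11)}, Interval(3/10, 4)), ProductSet({-27/2, 3/10, 5/6, 2*sqrt(11)}, Interval(3/10, 5/6)), ProductSet(Interval(2/7, 5/6), {5/6, 66}))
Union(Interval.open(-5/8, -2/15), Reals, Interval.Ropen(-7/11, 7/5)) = Interval(-oo, oo)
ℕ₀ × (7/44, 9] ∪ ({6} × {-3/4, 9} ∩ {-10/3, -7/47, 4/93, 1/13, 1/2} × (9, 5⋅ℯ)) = ℕ₀ × (7/44, 9]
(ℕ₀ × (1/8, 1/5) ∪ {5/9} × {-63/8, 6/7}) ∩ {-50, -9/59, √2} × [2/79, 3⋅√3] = ∅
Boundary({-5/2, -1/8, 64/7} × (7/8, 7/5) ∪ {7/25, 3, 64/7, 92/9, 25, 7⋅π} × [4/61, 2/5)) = ({-5/2, -1/8, 64/7} × [7/8, 7/5]) ∪ ({7/25, 3, 64/7, 92/9, 25, 7⋅π} × [4/61, 2/5])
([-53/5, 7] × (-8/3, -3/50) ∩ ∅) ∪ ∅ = ∅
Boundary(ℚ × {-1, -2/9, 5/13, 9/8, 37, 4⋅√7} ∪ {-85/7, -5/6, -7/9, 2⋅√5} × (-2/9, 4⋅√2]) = (ℝ × {-1, -2/9, 5/13, 9/8, 37, 4⋅√7}) ∪ ({-85/7, -5/6, -7/9, 2⋅√5} × [-2/9, 4⋅√2])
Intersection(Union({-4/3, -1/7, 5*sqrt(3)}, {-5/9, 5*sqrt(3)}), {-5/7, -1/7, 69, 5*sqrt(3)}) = {-1/7, 5*sqrt(3)}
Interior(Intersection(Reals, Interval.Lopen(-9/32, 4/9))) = Interval.open(-9/32, 4/9)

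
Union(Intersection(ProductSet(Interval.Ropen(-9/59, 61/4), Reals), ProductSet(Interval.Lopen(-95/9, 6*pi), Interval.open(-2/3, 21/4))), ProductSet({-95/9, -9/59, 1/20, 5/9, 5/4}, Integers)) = Union(ProductSet({-95/9, -9/59, 1/20, 5/9, 5/4}, Integers), ProductSet(Interval.Ropen(-9/59, 61/4), Interval.open(-2/3, 21/4)))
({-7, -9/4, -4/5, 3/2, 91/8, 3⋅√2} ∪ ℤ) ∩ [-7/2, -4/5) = {-3, -2, -1} ∪ {-9/4}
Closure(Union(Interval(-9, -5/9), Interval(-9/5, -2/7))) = Interval(-9, -2/7)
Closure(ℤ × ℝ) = ℤ × ℝ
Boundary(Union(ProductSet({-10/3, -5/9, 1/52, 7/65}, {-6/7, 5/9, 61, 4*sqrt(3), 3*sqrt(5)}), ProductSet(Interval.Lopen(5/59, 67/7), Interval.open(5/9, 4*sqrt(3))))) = Union(ProductSet({5/59, 67/7}, Interval(5/9, 4*sqrt(3))), ProductSet({-10/3, -5/9, 1/52}, {-6/7, 5/9, 61, 4*sqrt(3), 3*sqrt(5)}), ProductSet({-10/3, -5/9, 1/52, 7/65}, {-6/7, 5/9, 61, 4*sqrt(3)}), ProductSet(Interval(5/59, 67/7), {5/9, 4*sqrt(3)}))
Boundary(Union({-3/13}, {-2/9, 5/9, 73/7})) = {-3/13, -2/9, 5/9, 73/7}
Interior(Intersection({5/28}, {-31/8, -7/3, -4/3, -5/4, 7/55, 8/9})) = EmptySet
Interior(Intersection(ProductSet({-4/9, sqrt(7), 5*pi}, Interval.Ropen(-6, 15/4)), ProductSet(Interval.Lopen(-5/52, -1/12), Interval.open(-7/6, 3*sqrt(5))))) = EmptySet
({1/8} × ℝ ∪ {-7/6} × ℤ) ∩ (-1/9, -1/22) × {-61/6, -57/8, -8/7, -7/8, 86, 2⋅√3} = ∅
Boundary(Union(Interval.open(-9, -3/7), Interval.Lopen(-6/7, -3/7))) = {-9, -3/7}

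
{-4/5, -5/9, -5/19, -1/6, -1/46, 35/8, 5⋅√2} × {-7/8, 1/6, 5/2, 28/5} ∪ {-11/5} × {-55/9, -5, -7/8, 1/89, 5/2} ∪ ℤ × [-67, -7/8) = (ℤ × [-67, -7/8)) ∪ ({-11/5} × {-55/9, -5, -7/8, 1/89, 5/2}) ∪ ({-4/5, -5/9, -5/19, -1/6, -1/46, 35/8, 5⋅√2} × {-7/8, 1/6, 5/2, 28/5})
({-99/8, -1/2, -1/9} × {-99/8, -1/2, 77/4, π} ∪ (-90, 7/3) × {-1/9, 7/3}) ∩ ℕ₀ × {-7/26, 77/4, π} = ∅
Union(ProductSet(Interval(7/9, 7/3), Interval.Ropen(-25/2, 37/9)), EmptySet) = ProductSet(Interval(7/9, 7/3), Interval.Ropen(-25/2, 37/9))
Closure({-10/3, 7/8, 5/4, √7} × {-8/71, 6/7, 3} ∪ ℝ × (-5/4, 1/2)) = (ℝ × [-5/4, 1/2]) ∪ ({-10/3, 7/8, 5/4, √7} × {-8/71, 6/7, 3})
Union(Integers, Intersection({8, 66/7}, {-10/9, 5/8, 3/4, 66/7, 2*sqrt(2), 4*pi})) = Union({66/7}, Integers)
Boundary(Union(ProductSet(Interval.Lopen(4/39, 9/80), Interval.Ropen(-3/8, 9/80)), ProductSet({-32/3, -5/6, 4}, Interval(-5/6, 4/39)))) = Union(ProductSet({4/39, 9/80}, Interval(-3/8, 9/80)), ProductSet({-32/3, -5/6, 4}, Interval(-5/6, 4/39)), ProductSet(Interval(4/39, 9/80), {-3/8, 9/80}))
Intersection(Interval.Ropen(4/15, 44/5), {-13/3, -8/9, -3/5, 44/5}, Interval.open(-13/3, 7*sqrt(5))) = EmptySet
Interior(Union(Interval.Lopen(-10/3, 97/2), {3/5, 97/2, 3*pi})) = Interval.open(-10/3, 97/2)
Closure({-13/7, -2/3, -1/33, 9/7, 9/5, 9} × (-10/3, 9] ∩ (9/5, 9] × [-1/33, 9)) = {9} × [-1/33, 9]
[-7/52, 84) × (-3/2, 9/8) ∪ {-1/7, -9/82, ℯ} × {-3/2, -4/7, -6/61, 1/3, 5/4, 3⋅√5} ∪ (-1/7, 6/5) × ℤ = ((-1/7, 6/5) × ℤ) ∪ ([-7/52, 84) × (-3/2, 9/8)) ∪ ({-1/7, -9/82, ℯ} × {-3/2, -4/7, -6/61, 1/3, 5/4, 3⋅√5})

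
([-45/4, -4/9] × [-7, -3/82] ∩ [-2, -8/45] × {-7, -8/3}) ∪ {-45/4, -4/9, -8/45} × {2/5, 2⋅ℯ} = ([-2, -4/9] × {-7, -8/3}) ∪ ({-45/4, -4/9, -8/45} × {2/5, 2⋅ℯ})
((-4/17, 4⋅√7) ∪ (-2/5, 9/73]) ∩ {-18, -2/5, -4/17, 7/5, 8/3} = {-4/17, 7/5, 8/3}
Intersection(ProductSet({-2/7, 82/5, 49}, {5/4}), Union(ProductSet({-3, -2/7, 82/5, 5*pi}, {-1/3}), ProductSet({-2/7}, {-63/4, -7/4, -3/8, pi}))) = EmptySet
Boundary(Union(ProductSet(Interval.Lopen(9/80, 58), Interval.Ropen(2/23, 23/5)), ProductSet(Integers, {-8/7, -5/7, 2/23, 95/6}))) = Union(ProductSet({9/80, 58}, Interval(2/23, 23/5)), ProductSet(Integers, {-8/7, -5/7, 2/23, 95/6}), ProductSet(Interval(9/80, 58), {2/23, 23/5}))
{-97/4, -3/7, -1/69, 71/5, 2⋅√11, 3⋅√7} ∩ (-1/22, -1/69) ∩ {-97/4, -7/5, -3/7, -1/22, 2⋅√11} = ∅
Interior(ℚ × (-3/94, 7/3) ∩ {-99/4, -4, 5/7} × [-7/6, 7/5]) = ∅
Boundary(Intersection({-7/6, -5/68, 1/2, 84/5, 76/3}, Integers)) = EmptySet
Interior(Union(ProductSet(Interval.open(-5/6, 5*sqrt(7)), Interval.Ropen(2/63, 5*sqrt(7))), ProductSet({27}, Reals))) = ProductSet(Interval.open(-5/6, 5*sqrt(7)), Interval.open(2/63, 5*sqrt(7)))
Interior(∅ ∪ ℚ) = ∅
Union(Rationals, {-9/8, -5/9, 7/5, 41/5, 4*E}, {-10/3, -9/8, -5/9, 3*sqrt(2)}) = Union({3*sqrt(2), 4*E}, Rationals)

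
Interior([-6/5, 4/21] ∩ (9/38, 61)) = ∅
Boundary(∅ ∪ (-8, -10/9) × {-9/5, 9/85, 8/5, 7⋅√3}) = [-8, -10/9] × {-9/5, 9/85, 8/5, 7⋅√3}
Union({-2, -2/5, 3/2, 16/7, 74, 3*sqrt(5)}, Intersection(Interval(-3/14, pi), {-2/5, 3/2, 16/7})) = {-2, -2/5, 3/2, 16/7, 74, 3*sqrt(5)}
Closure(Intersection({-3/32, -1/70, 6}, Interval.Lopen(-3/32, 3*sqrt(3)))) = {-1/70}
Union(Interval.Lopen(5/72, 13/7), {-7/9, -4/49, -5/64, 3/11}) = Union({-7/9, -4/49, -5/64}, Interval.Lopen(5/72, 13/7))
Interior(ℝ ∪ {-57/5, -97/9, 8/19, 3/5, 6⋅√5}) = ℝ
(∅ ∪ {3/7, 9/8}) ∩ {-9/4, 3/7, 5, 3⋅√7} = {3/7}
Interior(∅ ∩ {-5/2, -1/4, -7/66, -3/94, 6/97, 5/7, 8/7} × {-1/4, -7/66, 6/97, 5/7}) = ∅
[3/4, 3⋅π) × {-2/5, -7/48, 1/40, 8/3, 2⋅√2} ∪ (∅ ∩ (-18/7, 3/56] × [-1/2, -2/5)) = [3/4, 3⋅π) × {-2/5, -7/48, 1/40, 8/3, 2⋅√2}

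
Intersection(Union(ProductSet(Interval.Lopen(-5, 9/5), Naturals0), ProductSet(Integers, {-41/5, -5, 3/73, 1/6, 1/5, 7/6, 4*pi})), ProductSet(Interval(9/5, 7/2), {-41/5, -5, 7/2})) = ProductSet(Range(2, 4, 1), {-41/5, -5})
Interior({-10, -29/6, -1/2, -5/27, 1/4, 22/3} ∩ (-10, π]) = ∅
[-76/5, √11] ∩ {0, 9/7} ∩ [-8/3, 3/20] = {0}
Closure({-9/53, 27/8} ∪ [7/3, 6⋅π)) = {-9/53} ∪ [7/3, 6⋅π]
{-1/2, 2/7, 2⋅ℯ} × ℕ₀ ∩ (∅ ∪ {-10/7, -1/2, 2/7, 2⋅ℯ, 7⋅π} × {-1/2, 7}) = {-1/2, 2/7, 2⋅ℯ} × {7}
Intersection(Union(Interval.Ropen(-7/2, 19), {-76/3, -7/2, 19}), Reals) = Union({-76/3}, Interval(-7/2, 19))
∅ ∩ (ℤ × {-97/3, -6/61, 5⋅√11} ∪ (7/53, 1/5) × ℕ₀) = ∅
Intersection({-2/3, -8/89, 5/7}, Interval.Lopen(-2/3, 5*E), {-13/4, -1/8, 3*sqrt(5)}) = EmptySet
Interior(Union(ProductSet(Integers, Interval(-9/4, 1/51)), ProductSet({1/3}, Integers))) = EmptySet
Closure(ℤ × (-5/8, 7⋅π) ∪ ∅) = ℤ × [-5/8, 7⋅π]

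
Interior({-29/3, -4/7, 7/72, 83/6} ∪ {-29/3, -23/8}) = ∅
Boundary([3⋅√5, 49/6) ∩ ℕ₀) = {7, 8}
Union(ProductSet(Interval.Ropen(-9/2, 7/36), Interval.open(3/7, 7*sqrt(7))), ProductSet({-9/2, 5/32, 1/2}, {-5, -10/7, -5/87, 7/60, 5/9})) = Union(ProductSet({-9/2, 5/32, 1/2}, {-5, -10/7, -5/87, 7/60, 5/9}), ProductSet(Interval.Ropen(-9/2, 7/36), Interval.open(3/7, 7*sqrt(7))))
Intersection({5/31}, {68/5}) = EmptySet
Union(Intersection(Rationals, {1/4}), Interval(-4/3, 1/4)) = Interval(-4/3, 1/4)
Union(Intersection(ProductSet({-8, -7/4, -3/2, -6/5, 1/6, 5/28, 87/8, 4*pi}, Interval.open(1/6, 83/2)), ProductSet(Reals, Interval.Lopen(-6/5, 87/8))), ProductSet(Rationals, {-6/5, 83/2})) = Union(ProductSet({-8, -7/4, -3/2, -6/5, 1/6, 5/28, 87/8, 4*pi}, Interval.Lopen(1/6, 87/8)), ProductSet(Rationals, {-6/5, 83/2}))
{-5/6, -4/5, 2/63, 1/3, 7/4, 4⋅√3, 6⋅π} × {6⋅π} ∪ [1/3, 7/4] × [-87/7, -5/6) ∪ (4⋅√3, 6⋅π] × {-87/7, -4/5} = ([1/3, 7/4] × [-87/7, -5/6)) ∪ ((4⋅√3, 6⋅π] × {-87/7, -4/5}) ∪ ({-5/6, -4/5, 2/63, 1/3, 7/4, 4⋅√3, 6⋅π} × {6⋅π})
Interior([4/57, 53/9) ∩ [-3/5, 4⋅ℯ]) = (4/57, 53/9)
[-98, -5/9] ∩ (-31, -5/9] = (-31, -5/9]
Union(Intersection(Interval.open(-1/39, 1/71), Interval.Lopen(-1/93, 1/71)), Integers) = Union(Integers, Interval.open(-1/93, 1/71))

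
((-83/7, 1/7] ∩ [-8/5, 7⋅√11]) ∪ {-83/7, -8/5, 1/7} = {-83/7} ∪ [-8/5, 1/7]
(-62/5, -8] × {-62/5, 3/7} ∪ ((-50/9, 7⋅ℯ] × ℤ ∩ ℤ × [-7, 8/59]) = ((-62/5, -8] × {-62/5, 3/7}) ∪ ({-5, -4, …, 19} × {-7, -6, …, 0})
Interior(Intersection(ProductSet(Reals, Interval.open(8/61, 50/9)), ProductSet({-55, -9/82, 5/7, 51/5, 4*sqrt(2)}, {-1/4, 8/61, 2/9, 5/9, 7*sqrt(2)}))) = EmptySet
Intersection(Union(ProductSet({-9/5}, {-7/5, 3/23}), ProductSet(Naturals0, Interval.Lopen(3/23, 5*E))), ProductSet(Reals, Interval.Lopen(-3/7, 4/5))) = Union(ProductSet({-9/5}, {3/23}), ProductSet(Naturals0, Interval.Lopen(3/23, 4/5)))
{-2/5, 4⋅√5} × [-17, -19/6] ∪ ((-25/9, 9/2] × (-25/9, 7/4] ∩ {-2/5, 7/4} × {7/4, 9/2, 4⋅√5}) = ({-2/5, 7/4} × {7/4}) ∪ ({-2/5, 4⋅√5} × [-17, -19/6])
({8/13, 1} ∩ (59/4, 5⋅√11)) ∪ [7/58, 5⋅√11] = [7/58, 5⋅√11]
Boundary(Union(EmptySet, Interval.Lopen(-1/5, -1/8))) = {-1/5, -1/8}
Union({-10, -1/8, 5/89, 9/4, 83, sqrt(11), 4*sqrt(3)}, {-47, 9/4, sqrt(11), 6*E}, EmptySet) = {-47, -10, -1/8, 5/89, 9/4, 83, sqrt(11), 4*sqrt(3), 6*E}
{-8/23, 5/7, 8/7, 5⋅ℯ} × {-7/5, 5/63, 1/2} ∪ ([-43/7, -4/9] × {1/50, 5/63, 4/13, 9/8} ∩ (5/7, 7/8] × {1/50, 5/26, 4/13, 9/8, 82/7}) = {-8/23, 5/7, 8/7, 5⋅ℯ} × {-7/5, 5/63, 1/2}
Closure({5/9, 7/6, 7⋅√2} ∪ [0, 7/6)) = [0, 7/6] ∪ {7⋅√2}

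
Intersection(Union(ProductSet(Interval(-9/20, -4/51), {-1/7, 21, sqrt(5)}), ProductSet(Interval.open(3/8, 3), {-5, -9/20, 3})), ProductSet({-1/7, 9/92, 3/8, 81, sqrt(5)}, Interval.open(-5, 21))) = Union(ProductSet({-1/7}, {-1/7, sqrt(5)}), ProductSet({sqrt(5)}, {-9/20, 3}))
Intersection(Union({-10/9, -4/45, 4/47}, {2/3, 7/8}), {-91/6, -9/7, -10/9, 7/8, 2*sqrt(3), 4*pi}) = {-10/9, 7/8}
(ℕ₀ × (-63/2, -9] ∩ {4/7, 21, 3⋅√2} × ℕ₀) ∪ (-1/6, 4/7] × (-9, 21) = (-1/6, 4/7] × (-9, 21)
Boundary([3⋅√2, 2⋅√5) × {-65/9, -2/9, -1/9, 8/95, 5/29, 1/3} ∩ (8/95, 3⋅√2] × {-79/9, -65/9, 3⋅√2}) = {3⋅√2} × {-65/9}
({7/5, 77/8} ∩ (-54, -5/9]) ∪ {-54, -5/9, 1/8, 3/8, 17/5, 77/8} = {-54, -5/9, 1/8, 3/8, 17/5, 77/8}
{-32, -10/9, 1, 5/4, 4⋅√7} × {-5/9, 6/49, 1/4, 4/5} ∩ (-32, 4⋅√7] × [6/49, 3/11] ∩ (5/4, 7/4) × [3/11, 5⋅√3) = ∅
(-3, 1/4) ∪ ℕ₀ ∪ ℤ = ℤ ∪ [-3, 1/4)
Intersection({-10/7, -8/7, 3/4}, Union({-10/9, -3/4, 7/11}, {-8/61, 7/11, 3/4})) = {3/4}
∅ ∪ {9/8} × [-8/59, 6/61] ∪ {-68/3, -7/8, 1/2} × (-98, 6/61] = ({9/8} × [-8/59, 6/61]) ∪ ({-68/3, -7/8, 1/2} × (-98, 6/61])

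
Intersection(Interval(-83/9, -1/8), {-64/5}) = EmptySet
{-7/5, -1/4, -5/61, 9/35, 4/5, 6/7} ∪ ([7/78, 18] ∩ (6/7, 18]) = {-7/5, -1/4, -5/61, 9/35, 4/5} ∪ [6/7, 18]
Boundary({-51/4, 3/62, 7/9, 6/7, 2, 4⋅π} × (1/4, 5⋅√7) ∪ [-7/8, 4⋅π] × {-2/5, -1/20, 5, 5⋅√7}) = ([-7/8, 4⋅π] × {-2/5, -1/20, 5, 5⋅√7}) ∪ ({-51/4, 3/62, 7/9, 6/7, 2, 4⋅π} × [1/4, 5⋅√7])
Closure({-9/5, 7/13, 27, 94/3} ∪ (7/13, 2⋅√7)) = {-9/5, 27, 94/3} ∪ [7/13, 2⋅√7]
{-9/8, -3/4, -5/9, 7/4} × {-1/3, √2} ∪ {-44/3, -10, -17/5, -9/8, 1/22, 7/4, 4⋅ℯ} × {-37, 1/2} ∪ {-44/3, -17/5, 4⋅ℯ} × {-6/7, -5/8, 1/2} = ({-44/3, -17/5, 4⋅ℯ} × {-6/7, -5/8, 1/2}) ∪ ({-9/8, -3/4, -5/9, 7/4} × {-1/3, √2}) ∪ ({-44/3, -10, -17/5, -9/8, 1/22, 7/4, 4⋅ℯ} × {-37, 1/2})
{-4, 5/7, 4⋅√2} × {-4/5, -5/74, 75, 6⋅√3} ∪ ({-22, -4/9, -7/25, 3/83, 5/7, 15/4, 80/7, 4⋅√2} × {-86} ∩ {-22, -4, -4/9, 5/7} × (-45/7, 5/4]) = {-4, 5/7, 4⋅√2} × {-4/5, -5/74, 75, 6⋅√3}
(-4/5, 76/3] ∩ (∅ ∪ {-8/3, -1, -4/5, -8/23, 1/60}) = {-8/23, 1/60}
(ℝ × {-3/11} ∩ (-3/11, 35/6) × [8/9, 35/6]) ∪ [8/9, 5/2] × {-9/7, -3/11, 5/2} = [8/9, 5/2] × {-9/7, -3/11, 5/2}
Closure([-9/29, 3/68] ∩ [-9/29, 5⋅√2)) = [-9/29, 3/68]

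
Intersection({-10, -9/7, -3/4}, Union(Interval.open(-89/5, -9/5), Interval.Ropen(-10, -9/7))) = {-10}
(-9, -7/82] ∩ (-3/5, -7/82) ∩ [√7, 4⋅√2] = ∅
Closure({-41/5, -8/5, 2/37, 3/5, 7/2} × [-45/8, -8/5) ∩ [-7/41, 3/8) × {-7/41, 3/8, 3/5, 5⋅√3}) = ∅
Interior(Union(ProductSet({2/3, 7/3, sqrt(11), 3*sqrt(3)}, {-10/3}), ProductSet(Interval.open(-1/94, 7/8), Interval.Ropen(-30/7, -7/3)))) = ProductSet(Interval.open(-1/94, 7/8), Interval.open(-30/7, -7/3))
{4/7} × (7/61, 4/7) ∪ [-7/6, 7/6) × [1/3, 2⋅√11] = ({4/7} × (7/61, 4/7)) ∪ ([-7/6, 7/6) × [1/3, 2⋅√11])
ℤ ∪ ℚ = ℚ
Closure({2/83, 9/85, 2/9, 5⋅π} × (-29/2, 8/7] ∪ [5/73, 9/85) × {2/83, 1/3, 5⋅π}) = ([5/73, 9/85] × {2/83, 1/3, 5⋅π}) ∪ ({2/83, 9/85, 2/9, 5⋅π} × [-29/2, 8/7])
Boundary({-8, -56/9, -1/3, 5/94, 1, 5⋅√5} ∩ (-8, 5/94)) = {-56/9, -1/3}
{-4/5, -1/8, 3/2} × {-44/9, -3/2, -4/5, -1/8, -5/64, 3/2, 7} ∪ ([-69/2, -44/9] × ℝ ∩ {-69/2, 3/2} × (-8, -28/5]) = ({-69/2} × (-8, -28/5]) ∪ ({-4/5, -1/8, 3/2} × {-44/9, -3/2, -4/5, -1/8, -5/64, 3/2, 7})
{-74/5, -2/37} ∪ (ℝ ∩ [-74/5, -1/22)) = [-74/5, -1/22)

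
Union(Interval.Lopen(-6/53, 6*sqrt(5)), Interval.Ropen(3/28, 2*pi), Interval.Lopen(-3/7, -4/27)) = Union(Interval.Lopen(-3/7, -4/27), Interval.Lopen(-6/53, 6*sqrt(5)))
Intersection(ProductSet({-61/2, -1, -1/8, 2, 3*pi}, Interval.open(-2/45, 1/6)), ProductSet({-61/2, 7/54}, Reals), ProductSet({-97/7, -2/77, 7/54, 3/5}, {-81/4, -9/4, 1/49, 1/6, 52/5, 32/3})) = EmptySet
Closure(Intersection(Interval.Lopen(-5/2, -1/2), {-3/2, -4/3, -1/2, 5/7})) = {-3/2, -4/3, -1/2}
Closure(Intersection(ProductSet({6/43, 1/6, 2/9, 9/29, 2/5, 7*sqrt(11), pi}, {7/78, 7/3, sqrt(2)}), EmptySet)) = EmptySet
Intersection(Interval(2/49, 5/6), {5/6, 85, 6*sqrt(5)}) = {5/6}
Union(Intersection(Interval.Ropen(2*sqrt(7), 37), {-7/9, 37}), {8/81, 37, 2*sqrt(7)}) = {8/81, 37, 2*sqrt(7)}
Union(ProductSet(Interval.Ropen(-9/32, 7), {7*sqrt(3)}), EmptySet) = ProductSet(Interval.Ropen(-9/32, 7), {7*sqrt(3)})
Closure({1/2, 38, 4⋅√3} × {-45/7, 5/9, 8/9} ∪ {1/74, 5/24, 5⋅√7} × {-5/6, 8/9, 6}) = ({1/74, 5/24, 5⋅√7} × {-5/6, 8/9, 6}) ∪ ({1/2, 38, 4⋅√3} × {-45/7, 5/9, 8/9})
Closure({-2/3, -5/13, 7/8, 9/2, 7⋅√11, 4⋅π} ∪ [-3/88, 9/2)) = {-2/3, -5/13, 7⋅√11, 4⋅π} ∪ [-3/88, 9/2]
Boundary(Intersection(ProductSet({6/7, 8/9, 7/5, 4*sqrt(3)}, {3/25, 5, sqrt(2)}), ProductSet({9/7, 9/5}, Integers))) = EmptySet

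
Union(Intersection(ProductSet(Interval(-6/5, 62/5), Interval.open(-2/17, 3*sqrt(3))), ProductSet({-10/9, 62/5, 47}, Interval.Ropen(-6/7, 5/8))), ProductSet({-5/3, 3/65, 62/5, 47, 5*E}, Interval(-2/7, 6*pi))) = Union(ProductSet({-10/9, 62/5}, Interval.open(-2/17, 5/8)), ProductSet({-5/3, 3/65, 62/5, 47, 5*E}, Interval(-2/7, 6*pi)))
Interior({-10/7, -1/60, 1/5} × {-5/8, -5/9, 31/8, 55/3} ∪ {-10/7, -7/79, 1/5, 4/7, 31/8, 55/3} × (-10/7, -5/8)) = ∅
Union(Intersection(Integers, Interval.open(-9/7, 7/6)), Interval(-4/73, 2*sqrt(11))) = Union(Interval(-4/73, 2*sqrt(11)), Range(-1, 2, 1))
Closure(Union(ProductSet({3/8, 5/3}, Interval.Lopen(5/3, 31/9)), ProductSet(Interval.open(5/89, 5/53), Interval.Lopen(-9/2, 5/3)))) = Union(ProductSet({5/89, 5/53}, Interval(-9/2, 5/3)), ProductSet({3/8, 5/3}, Interval(5/3, 31/9)), ProductSet(Interval(5/89, 5/53), {-9/2, 5/3}), ProductSet(Interval.open(5/89, 5/53), Interval.Lopen(-9/2, 5/3)))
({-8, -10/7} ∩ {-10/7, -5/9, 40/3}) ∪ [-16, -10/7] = [-16, -10/7]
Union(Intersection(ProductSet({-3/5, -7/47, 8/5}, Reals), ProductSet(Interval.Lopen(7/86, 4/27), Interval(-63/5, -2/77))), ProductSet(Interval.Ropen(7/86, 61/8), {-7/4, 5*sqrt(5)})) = ProductSet(Interval.Ropen(7/86, 61/8), {-7/4, 5*sqrt(5)})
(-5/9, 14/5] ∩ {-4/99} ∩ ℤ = ∅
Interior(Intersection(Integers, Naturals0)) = EmptySet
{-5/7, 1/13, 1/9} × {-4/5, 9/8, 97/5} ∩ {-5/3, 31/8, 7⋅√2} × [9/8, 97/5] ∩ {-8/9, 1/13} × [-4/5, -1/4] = ∅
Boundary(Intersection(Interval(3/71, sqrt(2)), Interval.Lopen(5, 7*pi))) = EmptySet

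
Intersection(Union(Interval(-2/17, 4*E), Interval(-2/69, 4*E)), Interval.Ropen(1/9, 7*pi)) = Interval(1/9, 4*E)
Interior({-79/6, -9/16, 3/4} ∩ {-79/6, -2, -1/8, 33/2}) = ∅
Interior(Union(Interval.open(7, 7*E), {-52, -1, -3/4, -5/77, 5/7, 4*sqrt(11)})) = Interval.open(7, 7*E)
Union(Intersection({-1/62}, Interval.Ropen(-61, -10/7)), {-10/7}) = {-10/7}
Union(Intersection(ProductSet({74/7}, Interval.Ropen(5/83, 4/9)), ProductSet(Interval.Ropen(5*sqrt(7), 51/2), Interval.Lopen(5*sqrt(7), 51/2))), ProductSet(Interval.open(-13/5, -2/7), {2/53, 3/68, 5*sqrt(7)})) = ProductSet(Interval.open(-13/5, -2/7), {2/53, 3/68, 5*sqrt(7)})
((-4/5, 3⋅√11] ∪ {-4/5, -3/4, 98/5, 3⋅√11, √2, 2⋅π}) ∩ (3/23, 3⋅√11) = (3/23, 3⋅√11)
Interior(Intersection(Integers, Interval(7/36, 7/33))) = EmptySet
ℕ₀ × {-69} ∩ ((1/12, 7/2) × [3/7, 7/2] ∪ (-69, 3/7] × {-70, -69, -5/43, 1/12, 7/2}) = {0} × {-69}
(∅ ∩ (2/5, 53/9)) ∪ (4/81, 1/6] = (4/81, 1/6]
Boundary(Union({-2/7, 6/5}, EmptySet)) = {-2/7, 6/5}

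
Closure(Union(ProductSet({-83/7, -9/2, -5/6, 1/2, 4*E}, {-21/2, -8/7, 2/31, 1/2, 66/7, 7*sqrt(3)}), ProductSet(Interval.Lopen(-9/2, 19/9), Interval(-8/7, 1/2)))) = Union(ProductSet({-83/7, -9/2, -5/6, 1/2, 4*E}, {-21/2, -8/7, 2/31, 1/2, 66/7, 7*sqrt(3)}), ProductSet(Interval(-9/2, 19/9), Interval(-8/7, 1/2)))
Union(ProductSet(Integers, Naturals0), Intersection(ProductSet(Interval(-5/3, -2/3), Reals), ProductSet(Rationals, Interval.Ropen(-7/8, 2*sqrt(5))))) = Union(ProductSet(Integers, Naturals0), ProductSet(Intersection(Interval(-5/3, -2/3), Rationals), Interval.Ropen(-7/8, 2*sqrt(5))))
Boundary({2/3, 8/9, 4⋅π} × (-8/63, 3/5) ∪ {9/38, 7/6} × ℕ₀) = ({9/38, 7/6} × ℕ₀) ∪ ({2/3, 8/9, 4⋅π} × [-8/63, 3/5])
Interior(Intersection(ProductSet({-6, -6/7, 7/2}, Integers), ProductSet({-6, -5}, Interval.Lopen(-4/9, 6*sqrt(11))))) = EmptySet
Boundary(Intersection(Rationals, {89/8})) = {89/8}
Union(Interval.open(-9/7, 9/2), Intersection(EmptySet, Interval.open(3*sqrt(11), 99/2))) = Interval.open(-9/7, 9/2)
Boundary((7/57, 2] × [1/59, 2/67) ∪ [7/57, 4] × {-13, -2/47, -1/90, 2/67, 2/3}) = ({7/57, 2} × [1/59, 2/67]) ∪ ([7/57, 2] × {1/59, 2/67}) ∪ ([7/57, 4] × {-13, -2/47, -1/90, 2/67, 2/3})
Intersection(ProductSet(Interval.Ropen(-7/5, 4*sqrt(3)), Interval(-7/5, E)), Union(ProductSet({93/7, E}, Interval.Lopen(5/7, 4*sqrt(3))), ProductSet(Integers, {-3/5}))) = Union(ProductSet({E}, Interval.Lopen(5/7, E)), ProductSet(Range(-1, 7, 1), {-3/5}))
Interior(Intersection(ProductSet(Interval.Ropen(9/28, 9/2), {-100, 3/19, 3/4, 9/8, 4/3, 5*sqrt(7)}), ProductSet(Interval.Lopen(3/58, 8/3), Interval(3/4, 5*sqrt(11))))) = EmptySet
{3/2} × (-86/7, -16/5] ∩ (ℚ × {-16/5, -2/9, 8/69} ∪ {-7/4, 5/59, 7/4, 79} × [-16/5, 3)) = {3/2} × {-16/5}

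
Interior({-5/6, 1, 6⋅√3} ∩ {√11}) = ∅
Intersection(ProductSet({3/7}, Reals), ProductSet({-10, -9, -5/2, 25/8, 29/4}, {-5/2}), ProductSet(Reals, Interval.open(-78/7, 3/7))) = EmptySet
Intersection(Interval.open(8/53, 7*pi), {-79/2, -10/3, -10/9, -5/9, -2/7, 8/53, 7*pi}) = EmptySet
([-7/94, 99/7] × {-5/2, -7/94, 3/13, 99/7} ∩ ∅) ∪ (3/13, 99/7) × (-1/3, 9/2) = (3/13, 99/7) × (-1/3, 9/2)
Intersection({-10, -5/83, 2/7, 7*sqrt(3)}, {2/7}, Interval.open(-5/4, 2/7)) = EmptySet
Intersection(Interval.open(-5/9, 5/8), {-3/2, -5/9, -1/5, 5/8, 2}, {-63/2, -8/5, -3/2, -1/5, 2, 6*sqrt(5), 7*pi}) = {-1/5}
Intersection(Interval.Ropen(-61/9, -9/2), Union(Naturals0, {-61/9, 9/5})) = {-61/9}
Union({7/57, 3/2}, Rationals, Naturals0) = Rationals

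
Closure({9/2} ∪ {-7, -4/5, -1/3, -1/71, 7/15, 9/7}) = {-7, -4/5, -1/3, -1/71, 7/15, 9/7, 9/2}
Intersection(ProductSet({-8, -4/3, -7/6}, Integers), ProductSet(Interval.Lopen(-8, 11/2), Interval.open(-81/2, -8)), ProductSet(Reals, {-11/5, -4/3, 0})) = EmptySet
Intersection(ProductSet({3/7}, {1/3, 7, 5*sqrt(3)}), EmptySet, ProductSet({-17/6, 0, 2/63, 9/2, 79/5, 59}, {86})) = EmptySet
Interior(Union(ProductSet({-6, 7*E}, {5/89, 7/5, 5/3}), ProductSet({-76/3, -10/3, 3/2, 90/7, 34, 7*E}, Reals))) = EmptySet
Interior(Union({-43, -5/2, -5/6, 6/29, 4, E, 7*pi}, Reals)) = Reals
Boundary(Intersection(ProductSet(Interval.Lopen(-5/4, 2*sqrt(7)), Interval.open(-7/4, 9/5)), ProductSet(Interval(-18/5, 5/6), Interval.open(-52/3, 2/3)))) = Union(ProductSet({-5/4, 5/6}, Interval(-7/4, 2/3)), ProductSet(Interval(-5/4, 5/6), {-7/4, 2/3}))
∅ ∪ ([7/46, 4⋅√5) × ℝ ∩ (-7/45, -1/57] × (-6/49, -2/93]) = ∅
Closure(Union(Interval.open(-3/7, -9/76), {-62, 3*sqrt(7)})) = Union({-62, 3*sqrt(7)}, Interval(-3/7, -9/76))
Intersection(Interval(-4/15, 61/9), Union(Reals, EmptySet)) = Interval(-4/15, 61/9)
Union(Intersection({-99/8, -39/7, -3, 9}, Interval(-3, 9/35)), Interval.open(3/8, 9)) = Union({-3}, Interval.open(3/8, 9))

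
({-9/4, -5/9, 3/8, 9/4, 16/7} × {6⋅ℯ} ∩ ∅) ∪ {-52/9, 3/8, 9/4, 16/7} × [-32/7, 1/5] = {-52/9, 3/8, 9/4, 16/7} × [-32/7, 1/5]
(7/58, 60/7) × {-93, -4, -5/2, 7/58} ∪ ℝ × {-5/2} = (ℝ × {-5/2}) ∪ ((7/58, 60/7) × {-93, -4, -5/2, 7/58})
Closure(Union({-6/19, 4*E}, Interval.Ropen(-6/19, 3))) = Union({4*E}, Interval(-6/19, 3))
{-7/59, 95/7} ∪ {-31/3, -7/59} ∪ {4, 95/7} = {-31/3, -7/59, 4, 95/7}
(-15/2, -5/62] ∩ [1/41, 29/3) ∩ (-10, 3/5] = ∅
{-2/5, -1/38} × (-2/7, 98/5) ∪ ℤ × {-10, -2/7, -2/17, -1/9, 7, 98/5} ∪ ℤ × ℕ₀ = ({-2/5, -1/38} × (-2/7, 98/5)) ∪ (ℤ × ({-10, -2/7, -2/17, -1/9, 98/5} ∪ ℕ₀))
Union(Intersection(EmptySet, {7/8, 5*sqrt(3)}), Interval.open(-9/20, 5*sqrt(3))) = Interval.open(-9/20, 5*sqrt(3))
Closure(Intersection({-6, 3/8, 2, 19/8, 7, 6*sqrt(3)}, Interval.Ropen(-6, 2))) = {-6, 3/8}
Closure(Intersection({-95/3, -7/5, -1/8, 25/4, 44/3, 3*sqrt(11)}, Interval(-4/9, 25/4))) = {-1/8, 25/4}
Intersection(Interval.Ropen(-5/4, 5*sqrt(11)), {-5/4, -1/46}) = {-5/4, -1/46}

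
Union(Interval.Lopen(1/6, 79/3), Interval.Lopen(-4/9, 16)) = Interval.Lopen(-4/9, 79/3)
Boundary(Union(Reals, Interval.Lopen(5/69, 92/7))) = EmptySet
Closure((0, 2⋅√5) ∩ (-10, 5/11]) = [0, 5/11]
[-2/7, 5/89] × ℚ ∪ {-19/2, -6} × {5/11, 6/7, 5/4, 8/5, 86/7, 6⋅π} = ([-2/7, 5/89] × ℚ) ∪ ({-19/2, -6} × {5/11, 6/7, 5/4, 8/5, 86/7, 6⋅π})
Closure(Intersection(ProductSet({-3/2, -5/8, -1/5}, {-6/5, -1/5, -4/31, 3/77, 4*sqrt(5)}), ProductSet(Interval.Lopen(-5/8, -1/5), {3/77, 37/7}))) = ProductSet({-1/5}, {3/77})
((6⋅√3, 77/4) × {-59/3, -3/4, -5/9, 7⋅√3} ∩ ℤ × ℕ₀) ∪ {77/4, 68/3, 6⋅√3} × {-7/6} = {77/4, 68/3, 6⋅√3} × {-7/6}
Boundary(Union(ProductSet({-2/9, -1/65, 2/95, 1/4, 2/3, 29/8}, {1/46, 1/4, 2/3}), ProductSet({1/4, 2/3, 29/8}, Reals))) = Union(ProductSet({1/4, 2/3, 29/8}, Reals), ProductSet({-2/9, -1/65, 2/95, 1/4, 2/3, 29/8}, {1/46, 1/4, 2/3}))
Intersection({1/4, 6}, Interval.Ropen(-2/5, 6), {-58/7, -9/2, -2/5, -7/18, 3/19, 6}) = EmptySet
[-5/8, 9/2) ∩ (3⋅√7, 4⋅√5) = ∅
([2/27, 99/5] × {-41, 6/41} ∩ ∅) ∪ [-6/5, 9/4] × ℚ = [-6/5, 9/4] × ℚ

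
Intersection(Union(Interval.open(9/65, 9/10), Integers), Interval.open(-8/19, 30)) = Union(Interval.open(9/65, 9/10), Range(0, 30, 1))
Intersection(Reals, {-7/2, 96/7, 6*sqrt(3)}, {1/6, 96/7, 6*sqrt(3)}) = {96/7, 6*sqrt(3)}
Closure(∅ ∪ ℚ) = ℝ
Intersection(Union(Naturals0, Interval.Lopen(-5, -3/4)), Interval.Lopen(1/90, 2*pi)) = Range(1, 7, 1)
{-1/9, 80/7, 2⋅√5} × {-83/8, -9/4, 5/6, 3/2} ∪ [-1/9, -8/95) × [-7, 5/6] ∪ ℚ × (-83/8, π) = (ℚ × (-83/8, π)) ∪ ([-1/9, -8/95) × [-7, 5/6]) ∪ ({-1/9, 80/7, 2⋅√5} × {-83/8, -9/4, 5/6, 3/2})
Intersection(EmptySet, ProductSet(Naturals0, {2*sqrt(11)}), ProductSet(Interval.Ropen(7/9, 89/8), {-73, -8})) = EmptySet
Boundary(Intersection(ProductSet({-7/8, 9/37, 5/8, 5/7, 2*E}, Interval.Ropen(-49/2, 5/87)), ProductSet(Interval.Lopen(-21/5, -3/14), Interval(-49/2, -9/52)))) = ProductSet({-7/8}, Interval(-49/2, -9/52))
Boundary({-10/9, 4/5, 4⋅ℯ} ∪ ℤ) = ℤ ∪ {-10/9, 4/5, 4⋅ℯ}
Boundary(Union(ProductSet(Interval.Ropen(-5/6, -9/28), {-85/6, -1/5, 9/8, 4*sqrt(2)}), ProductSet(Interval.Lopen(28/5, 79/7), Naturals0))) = Union(ProductSet(Interval(-5/6, -9/28), {-85/6, -1/5, 9/8, 4*sqrt(2)}), ProductSet(Interval(28/5, 79/7), Naturals0))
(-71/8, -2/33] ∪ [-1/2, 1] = (-71/8, 1]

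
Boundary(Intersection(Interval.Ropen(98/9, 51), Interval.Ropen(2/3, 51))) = {98/9, 51}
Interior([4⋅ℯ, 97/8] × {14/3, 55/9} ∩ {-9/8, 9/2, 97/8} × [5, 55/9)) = ∅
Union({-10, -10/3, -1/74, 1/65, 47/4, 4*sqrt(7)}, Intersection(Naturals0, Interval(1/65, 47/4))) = Union({-10, -10/3, -1/74, 1/65, 47/4, 4*sqrt(7)}, Range(1, 12, 1))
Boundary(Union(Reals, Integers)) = EmptySet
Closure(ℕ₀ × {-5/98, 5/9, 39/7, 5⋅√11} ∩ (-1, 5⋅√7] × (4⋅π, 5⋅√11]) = {0, 1, …, 13} × {5⋅√11}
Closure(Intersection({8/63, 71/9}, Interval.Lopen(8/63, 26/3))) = {71/9}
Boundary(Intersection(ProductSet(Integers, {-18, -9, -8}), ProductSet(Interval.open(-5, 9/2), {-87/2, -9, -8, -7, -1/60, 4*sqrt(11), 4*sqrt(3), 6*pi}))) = ProductSet(Range(-4, 5, 1), {-9, -8})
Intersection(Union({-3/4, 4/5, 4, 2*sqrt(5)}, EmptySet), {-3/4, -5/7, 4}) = {-3/4, 4}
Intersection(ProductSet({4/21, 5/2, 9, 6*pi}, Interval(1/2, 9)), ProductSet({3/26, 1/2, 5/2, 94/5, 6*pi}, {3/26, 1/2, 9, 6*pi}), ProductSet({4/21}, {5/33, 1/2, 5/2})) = EmptySet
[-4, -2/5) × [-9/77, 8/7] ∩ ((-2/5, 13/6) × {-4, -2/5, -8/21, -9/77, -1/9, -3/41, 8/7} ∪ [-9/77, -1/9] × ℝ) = ∅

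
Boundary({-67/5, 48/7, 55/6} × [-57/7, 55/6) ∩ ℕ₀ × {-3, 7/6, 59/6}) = ∅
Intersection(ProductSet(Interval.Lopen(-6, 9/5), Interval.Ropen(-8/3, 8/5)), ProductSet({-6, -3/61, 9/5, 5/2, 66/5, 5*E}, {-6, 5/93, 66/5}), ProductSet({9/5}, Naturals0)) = EmptySet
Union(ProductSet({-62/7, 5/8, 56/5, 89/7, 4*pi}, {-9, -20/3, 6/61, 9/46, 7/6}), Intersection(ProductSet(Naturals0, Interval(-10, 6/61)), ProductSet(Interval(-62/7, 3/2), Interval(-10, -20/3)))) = Union(ProductSet({-62/7, 5/8, 56/5, 89/7, 4*pi}, {-9, -20/3, 6/61, 9/46, 7/6}), ProductSet(Range(0, 2, 1), Interval(-10, -20/3)))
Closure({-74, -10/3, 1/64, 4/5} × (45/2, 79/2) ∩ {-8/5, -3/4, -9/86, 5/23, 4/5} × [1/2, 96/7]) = ∅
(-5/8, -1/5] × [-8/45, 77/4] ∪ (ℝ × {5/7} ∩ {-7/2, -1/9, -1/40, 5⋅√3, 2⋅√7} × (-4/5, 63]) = ((-5/8, -1/5] × [-8/45, 77/4]) ∪ ({-7/2, -1/9, -1/40, 5⋅√3, 2⋅√7} × {5/7})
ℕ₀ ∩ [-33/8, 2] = {0, 1, 2}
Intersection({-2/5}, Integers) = EmptySet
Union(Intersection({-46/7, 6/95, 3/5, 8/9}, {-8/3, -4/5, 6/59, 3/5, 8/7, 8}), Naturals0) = Union({3/5}, Naturals0)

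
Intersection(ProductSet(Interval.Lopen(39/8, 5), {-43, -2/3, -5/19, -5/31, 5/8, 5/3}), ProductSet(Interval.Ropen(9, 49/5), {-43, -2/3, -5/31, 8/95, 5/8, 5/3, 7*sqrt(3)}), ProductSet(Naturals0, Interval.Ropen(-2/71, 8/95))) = EmptySet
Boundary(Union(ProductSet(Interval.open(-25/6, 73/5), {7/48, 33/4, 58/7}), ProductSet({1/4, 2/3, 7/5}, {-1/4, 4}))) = Union(ProductSet({1/4, 2/3, 7/5}, {-1/4, 4}), ProductSet(Interval(-25/6, 73/5), {7/48, 33/4, 58/7}))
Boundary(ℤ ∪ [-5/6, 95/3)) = {-5/6, 95/3} ∪ (ℤ \ (-5/6, 95/3))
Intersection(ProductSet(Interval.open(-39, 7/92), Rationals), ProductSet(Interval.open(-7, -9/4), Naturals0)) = ProductSet(Interval.open(-7, -9/4), Naturals0)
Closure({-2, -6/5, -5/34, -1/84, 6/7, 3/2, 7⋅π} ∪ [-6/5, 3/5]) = {-2, 6/7, 3/2, 7⋅π} ∪ [-6/5, 3/5]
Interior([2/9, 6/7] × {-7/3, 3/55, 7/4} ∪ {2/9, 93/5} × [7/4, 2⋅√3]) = ∅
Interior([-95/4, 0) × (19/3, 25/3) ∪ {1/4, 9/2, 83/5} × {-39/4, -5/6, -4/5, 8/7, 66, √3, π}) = (-95/4, 0) × (19/3, 25/3)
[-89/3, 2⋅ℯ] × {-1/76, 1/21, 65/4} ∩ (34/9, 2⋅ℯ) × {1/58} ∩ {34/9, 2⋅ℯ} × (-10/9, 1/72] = ∅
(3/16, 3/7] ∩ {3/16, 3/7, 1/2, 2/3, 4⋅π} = {3/7}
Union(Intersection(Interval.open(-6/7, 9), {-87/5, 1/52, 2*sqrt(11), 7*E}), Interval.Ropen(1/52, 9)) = Interval.Ropen(1/52, 9)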